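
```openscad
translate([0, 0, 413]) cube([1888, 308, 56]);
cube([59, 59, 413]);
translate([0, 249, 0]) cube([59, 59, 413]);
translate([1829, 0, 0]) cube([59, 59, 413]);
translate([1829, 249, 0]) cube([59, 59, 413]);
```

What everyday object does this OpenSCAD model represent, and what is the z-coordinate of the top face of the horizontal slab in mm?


A bench. The seat-top height is 469 mm.

A long slab on four corner posts — a bench. The slab sits at z = 413 with thickness 56, so the top is 413 + 56 = 469 mm.


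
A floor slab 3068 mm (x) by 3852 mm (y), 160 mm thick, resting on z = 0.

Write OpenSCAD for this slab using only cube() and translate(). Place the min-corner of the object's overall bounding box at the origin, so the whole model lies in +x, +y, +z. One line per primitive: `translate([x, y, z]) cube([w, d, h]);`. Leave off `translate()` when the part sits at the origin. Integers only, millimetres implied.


cube([3068, 3852, 160]);


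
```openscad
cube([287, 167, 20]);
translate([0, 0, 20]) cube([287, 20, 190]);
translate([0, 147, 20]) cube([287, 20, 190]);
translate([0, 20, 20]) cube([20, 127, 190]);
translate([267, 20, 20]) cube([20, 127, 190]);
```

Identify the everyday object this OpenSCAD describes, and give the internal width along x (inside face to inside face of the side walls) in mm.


An open box. The internal width is 247 mm.

A 287×167 base slab with four walls standing on it — an open box. The base is 287 mm wide and the walls are 20 mm thick, so the internal width is 287 − 2 × 20 = 247 mm.


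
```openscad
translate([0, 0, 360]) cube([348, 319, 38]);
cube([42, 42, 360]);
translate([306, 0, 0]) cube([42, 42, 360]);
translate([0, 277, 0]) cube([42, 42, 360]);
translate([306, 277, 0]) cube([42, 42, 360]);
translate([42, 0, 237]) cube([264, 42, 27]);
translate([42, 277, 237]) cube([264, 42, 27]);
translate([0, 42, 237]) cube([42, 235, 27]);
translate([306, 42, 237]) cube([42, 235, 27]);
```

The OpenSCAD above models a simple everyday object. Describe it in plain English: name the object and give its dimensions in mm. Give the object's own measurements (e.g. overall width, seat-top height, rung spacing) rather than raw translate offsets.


A four-legged stool. The seat is a 348×319×38 mm slab whose top surface is at z = 398 mm; four square legs, each 42×42 mm in cross-section, run from the floor (z = 0) to the underside of the seat, each flush with a corner of the seat. Four stretchers, 42 mm wide and 27 mm tall, connect adjacent legs with their undersides at z = 237 mm, each running between the inner faces of the legs it joins and aligned with the legs' outer faces on the other axis.


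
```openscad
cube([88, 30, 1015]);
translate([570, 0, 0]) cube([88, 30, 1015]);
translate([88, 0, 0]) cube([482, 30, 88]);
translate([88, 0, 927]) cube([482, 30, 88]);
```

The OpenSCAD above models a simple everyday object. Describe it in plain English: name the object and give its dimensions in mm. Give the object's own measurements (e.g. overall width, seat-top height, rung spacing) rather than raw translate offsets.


A rectangular picture frame lying in the x–z plane (depth along y). The opening is 482 mm wide (x) by 839 mm tall (z), surrounded by a border 88 mm wide on all four sides. The frame is 30 mm deep and is made of two full-height vertical stiles with two horizontal rails fitted between them.


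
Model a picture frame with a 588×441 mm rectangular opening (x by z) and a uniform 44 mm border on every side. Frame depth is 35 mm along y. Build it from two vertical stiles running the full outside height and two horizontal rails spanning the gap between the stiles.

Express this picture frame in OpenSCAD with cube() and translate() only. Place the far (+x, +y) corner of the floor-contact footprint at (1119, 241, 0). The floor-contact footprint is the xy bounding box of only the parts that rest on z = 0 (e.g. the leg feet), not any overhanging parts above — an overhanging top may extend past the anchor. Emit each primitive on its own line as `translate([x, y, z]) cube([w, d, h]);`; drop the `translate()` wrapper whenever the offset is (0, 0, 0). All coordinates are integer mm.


translate([443, 206, 0]) cube([44, 35, 529]);
translate([1075, 206, 0]) cube([44, 35, 529]);
translate([487, 206, 0]) cube([588, 35, 44]);
translate([487, 206, 485]) cube([588, 35, 44]);


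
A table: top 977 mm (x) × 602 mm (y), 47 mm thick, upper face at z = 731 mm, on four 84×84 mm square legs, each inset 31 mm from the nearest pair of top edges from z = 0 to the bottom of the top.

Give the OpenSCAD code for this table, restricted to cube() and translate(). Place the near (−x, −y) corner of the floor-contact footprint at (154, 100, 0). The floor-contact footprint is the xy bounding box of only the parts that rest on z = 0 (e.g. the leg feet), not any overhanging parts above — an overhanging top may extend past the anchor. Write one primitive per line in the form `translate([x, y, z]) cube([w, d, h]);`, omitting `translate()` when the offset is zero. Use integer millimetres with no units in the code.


translate([123, 69, 684]) cube([977, 602, 47]);
translate([154, 100, 0]) cube([84, 84, 684]);
translate([985, 100, 0]) cube([84, 84, 684]);
translate([154, 556, 0]) cube([84, 84, 684]);
translate([985, 556, 0]) cube([84, 84, 684]);


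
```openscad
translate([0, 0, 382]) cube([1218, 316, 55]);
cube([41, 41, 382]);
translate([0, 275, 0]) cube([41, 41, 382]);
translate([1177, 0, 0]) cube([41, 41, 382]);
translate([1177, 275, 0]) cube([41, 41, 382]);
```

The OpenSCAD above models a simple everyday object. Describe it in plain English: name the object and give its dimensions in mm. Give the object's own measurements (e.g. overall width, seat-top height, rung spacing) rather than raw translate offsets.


A long wooden bench with a 1218 mm (x) × 316 mm (y) seat, 55 mm thick, its top surface 437 mm above the floor. Four 41 mm square legs at the seat corners, flush with the edges, run from z = 0 to the seat underside.


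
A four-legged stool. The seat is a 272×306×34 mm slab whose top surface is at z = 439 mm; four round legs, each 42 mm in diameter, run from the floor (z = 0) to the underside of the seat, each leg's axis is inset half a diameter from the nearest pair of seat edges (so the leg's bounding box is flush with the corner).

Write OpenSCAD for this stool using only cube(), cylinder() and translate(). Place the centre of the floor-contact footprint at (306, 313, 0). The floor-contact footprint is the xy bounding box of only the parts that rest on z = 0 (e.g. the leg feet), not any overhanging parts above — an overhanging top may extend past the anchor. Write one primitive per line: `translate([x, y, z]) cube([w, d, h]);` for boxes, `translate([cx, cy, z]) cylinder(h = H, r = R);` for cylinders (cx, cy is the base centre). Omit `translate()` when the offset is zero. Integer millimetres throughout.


translate([170, 160, 405]) cube([272, 306, 34]);
translate([191, 181, 0]) cylinder(h = 405, r = 21);
translate([421, 181, 0]) cylinder(h = 405, r = 21);
translate([191, 445, 0]) cylinder(h = 405, r = 21);
translate([421, 445, 0]) cylinder(h = 405, r = 21);


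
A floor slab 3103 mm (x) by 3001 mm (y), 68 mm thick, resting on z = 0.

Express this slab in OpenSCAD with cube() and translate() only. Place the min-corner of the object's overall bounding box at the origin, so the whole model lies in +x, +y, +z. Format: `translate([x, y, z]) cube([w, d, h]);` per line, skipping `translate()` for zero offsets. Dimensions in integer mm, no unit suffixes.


cube([3103, 3001, 68]);


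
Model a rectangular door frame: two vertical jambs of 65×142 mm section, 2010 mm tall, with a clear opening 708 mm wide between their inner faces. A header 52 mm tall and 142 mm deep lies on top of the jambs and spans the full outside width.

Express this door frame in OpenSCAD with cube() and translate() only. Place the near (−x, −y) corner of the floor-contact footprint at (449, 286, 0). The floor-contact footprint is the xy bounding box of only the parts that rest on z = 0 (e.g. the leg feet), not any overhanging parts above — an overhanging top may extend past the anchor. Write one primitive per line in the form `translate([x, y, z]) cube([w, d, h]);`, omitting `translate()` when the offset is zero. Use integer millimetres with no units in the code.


translate([449, 286, 0]) cube([65, 142, 2010]);
translate([1222, 286, 0]) cube([65, 142, 2010]);
translate([449, 286, 2010]) cube([838, 142, 52]);


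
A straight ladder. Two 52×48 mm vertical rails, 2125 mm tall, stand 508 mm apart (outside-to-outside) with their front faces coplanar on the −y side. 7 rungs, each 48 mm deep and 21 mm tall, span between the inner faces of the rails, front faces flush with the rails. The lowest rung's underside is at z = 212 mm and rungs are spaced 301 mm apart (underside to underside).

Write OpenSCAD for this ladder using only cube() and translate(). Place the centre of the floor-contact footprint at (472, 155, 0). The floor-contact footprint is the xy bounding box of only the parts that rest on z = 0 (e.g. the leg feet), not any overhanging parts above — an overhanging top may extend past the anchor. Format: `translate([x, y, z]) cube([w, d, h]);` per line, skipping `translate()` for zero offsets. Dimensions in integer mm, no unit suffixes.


// rung span = 508 - 2*52 = 404
// rung[k] z = 212 + k*301
translate([218, 131, 0]) cube([52, 48, 2125]);
translate([674, 131, 0]) cube([52, 48, 2125]);
translate([270, 131, 212]) cube([404, 48, 21]);
translate([270, 131, 513]) cube([404, 48, 21]);
translate([270, 131, 814]) cube([404, 48, 21]);
translate([270, 131, 1115]) cube([404, 48, 21]);
translate([270, 131, 1416]) cube([404, 48, 21]);
translate([270, 131, 1717]) cube([404, 48, 21]);
translate([270, 131, 2018]) cube([404, 48, 21]);


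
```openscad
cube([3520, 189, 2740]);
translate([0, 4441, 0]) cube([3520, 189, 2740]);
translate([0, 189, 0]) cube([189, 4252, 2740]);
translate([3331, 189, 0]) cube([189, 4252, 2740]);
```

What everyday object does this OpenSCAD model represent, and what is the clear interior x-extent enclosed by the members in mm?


A house (or room) frame. The interior width is 3142 mm.

Four 2740 mm walls enclosing a rectangle with no floor or roof — a room or house frame. Outside width is 3520 mm and wall thickness is 189 mm, so the interior width is 3520 − 2 × 189 = 3142 mm.


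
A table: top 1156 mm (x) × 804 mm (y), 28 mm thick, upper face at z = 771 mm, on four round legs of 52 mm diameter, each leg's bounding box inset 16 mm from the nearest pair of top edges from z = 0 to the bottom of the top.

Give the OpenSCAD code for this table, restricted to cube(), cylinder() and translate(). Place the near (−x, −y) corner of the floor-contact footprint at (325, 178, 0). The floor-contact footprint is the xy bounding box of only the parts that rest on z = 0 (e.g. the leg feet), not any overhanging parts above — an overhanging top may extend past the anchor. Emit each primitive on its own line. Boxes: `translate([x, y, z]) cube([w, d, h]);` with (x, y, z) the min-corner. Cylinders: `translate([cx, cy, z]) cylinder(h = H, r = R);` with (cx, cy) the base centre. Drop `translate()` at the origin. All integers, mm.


translate([309, 162, 743]) cube([1156, 804, 28]);
translate([351, 204, 0]) cylinder(h = 743, r = 26);
translate([1423, 204, 0]) cylinder(h = 743, r = 26);
translate([351, 924, 0]) cylinder(h = 743, r = 26);
translate([1423, 924, 0]) cylinder(h = 743, r = 26);


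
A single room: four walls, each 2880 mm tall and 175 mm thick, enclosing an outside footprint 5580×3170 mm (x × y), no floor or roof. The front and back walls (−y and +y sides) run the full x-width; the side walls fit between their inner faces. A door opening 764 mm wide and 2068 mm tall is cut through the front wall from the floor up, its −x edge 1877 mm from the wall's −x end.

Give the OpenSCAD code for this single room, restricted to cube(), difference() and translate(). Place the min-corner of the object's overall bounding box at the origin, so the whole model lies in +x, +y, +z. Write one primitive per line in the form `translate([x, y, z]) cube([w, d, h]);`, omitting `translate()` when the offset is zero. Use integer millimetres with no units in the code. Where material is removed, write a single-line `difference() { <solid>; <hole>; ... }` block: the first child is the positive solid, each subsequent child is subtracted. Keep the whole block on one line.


difference() { cube([5580, 175, 2880]); translate([1877, 0, 0]) cube([764, 175, 2068]); }
translate([0, 2995, 0]) cube([5580, 175, 2880]);
translate([0, 175, 0]) cube([175, 2820, 2880]);
translate([5405, 175, 0]) cube([175, 2820, 2880]);


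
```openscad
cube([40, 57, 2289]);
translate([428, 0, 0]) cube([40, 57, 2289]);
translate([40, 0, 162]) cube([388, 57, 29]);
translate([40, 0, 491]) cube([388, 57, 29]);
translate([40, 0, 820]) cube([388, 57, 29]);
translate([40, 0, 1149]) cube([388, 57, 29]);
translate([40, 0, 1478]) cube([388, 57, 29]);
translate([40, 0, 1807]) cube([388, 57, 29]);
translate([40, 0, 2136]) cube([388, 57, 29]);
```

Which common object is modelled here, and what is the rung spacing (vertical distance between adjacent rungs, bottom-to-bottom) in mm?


A ladder. The rung spacing is 329 mm.

Two tall 40×57 posts with 7 short bars between them — a ladder. Adjacent rungs sit at z = 162 and z = 491, so the spacing is 491 − 162 = 329 mm.


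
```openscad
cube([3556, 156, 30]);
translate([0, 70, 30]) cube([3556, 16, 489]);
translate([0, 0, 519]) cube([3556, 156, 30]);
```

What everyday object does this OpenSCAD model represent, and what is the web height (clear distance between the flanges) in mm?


An I-beam. The web height is 489 mm.

Two wide flanges with a thin centred web — an I-beam. Overall 549 mm minus two 30 mm flanges gives a web of 549 − 2·30 = 489 mm.


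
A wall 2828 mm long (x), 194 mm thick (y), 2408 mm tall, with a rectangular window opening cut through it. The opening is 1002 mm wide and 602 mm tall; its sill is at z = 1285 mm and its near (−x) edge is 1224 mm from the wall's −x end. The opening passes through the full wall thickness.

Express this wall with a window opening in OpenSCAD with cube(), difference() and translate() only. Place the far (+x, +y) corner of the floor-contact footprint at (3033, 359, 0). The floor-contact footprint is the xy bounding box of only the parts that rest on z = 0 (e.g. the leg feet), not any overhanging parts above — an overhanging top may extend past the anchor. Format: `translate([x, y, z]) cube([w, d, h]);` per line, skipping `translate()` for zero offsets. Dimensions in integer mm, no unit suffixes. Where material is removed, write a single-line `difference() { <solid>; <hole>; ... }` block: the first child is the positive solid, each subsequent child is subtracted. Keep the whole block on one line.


difference() { translate([205, 165, 0]) cube([2828, 194, 2408]); translate([1429, 165, 1285]) cube([1002, 194, 602]); }


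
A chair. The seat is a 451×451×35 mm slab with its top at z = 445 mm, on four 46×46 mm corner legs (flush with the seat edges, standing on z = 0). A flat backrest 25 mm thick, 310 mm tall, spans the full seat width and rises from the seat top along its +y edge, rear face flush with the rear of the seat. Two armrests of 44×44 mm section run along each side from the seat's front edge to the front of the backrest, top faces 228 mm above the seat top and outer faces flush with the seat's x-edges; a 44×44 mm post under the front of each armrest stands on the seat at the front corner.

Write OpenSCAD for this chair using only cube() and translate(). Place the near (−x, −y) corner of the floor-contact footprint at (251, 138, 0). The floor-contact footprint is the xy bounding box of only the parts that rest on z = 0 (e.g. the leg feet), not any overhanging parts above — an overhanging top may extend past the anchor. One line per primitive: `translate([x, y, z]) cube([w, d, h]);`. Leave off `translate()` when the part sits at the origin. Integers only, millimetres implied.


translate([251, 138, 410]) cube([451, 451, 35]);
translate([251, 138, 0]) cube([46, 46, 410]);
translate([656, 138, 0]) cube([46, 46, 410]);
translate([251, 543, 0]) cube([46, 46, 410]);
translate([656, 543, 0]) cube([46, 46, 410]);
translate([251, 564, 445]) cube([451, 25, 310]);
translate([251, 138, 629]) cube([44, 426, 44]);
translate([658, 138, 629]) cube([44, 426, 44]);
translate([251, 138, 445]) cube([44, 44, 184]);
translate([658, 138, 445]) cube([44, 44, 184]);


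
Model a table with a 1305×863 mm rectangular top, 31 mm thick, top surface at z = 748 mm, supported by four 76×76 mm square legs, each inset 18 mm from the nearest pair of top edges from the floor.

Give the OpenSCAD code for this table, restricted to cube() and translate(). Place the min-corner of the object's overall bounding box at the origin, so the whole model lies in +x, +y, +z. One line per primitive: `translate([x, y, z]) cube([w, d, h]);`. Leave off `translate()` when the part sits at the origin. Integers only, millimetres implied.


// leg_h = 748 - 31 = 717
translate([0, 0, 717]) cube([1305, 863, 31]);
translate([18, 18, 0]) cube([76, 76, 717]);
translate([1211, 18, 0]) cube([76, 76, 717]);
translate([18, 769, 0]) cube([76, 76, 717]);
translate([1211, 769, 0]) cube([76, 76, 717]);


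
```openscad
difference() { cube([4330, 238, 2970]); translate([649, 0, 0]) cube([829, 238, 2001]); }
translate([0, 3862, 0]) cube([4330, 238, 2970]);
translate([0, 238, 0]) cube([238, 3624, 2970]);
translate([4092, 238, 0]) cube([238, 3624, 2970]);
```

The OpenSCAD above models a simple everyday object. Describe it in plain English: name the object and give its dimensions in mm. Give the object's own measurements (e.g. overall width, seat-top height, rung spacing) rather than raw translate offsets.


A single room: four walls, each 2970 mm tall and 238 mm thick, enclosing an outside footprint 4330×4100 mm (x × y), no floor or roof. The front and back walls (−y and +y sides) run the full x-width; the side walls fit between their inner faces. A door opening 829 mm wide and 2001 mm tall is cut through the front wall from the floor up, its −x edge 649 mm from the wall's −x end.


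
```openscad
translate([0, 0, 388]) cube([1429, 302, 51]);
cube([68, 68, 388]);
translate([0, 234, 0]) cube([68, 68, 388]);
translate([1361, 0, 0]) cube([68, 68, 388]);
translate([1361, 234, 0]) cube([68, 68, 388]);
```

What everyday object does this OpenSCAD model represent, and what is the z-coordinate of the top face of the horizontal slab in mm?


A bench. The seat-top height is 439 mm.

A long slab on four corner posts — a bench. The slab sits at z = 388 with thickness 51, so the top is 388 + 51 = 439 mm.


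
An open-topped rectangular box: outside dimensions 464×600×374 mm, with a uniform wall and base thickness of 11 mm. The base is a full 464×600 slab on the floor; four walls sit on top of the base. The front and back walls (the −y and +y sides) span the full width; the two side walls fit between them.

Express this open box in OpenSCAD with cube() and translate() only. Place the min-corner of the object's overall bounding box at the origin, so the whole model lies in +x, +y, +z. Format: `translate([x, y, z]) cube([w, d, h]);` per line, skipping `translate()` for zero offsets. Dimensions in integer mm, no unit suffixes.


cube([464, 600, 11]);
translate([0, 0, 11]) cube([464, 11, 363]);
translate([0, 589, 11]) cube([464, 11, 363]);
translate([0, 11, 11]) cube([11, 578, 363]);
translate([453, 11, 11]) cube([11, 578, 363]);


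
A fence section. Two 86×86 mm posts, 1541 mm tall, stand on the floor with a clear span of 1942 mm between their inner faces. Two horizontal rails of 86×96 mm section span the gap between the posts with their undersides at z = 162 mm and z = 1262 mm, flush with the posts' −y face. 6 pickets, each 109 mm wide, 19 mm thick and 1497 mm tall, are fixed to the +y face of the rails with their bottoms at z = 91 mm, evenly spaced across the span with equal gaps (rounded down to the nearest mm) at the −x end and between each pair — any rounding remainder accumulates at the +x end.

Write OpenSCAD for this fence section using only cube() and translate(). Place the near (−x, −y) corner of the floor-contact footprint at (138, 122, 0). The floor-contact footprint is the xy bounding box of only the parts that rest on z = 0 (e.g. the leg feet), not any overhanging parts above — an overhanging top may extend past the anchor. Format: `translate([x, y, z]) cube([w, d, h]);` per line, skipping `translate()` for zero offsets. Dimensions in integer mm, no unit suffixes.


translate([138, 122, 0]) cube([86, 86, 1541]);
translate([2166, 122, 0]) cube([86, 86, 1541]);
translate([224, 122, 162]) cube([1942, 86, 96]);
translate([224, 122, 1262]) cube([1942, 86, 96]);
translate([408, 208, 91]) cube([109, 19, 1497]);
translate([701, 208, 91]) cube([109, 19, 1497]);
translate([994, 208, 91]) cube([109, 19, 1497]);
translate([1287, 208, 91]) cube([109, 19, 1497]);
translate([1580, 208, 91]) cube([109, 19, 1497]);
translate([1873, 208, 91]) cube([109, 19, 1497]);


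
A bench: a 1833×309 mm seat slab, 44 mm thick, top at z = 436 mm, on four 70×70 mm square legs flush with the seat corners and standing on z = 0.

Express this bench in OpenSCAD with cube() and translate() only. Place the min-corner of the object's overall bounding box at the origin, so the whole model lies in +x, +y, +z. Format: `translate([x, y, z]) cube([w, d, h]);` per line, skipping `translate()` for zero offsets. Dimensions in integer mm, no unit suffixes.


// leg_h = 436 − 44 = 392
translate([0, 0, 392]) cube([1833, 309, 44]);
cube([70, 70, 392]);
translate([0, 239, 0]) cube([70, 70, 392]);
translate([1763, 0, 0]) cube([70, 70, 392]);
translate([1763, 239, 0]) cube([70, 70, 392]);


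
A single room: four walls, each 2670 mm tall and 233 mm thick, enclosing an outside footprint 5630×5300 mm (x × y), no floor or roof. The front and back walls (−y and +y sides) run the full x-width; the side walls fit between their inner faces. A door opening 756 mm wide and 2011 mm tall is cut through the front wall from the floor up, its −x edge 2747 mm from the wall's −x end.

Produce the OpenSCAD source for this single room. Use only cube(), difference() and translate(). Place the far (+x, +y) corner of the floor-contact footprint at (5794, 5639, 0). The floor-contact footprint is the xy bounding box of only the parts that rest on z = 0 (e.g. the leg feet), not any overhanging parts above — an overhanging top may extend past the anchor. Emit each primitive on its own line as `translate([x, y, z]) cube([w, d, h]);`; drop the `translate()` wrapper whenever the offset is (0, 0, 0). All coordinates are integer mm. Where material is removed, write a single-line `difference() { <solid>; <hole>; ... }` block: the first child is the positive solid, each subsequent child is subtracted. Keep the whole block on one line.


difference() { translate([164, 339, 0]) cube([5630, 233, 2670]); translate([2911, 339, 0]) cube([756, 233, 2011]); }
translate([164, 5406, 0]) cube([5630, 233, 2670]);
translate([164, 572, 0]) cube([233, 4834, 2670]);
translate([5561, 572, 0]) cube([233, 4834, 2670]);


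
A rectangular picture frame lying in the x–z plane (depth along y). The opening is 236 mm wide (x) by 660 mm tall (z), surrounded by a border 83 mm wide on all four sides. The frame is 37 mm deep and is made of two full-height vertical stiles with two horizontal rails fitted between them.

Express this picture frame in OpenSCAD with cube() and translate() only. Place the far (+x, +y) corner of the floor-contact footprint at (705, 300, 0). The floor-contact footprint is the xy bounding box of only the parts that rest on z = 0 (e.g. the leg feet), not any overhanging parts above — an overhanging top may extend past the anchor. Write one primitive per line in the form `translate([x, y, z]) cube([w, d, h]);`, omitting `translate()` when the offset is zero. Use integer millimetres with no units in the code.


translate([303, 263, 0]) cube([83, 37, 826]);
translate([622, 263, 0]) cube([83, 37, 826]);
translate([386, 263, 0]) cube([236, 37, 83]);
translate([386, 263, 743]) cube([236, 37, 83]);


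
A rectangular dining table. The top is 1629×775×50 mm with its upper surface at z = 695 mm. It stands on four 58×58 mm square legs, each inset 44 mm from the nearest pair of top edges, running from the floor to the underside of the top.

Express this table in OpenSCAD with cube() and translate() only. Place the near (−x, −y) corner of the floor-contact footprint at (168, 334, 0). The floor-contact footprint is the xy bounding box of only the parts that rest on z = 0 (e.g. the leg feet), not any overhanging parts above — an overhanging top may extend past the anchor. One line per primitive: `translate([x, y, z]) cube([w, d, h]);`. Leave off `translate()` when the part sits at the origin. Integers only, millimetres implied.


translate([124, 290, 645]) cube([1629, 775, 50]);
translate([168, 334, 0]) cube([58, 58, 645]);
translate([1651, 334, 0]) cube([58, 58, 645]);
translate([168, 963, 0]) cube([58, 58, 645]);
translate([1651, 963, 0]) cube([58, 58, 645]);


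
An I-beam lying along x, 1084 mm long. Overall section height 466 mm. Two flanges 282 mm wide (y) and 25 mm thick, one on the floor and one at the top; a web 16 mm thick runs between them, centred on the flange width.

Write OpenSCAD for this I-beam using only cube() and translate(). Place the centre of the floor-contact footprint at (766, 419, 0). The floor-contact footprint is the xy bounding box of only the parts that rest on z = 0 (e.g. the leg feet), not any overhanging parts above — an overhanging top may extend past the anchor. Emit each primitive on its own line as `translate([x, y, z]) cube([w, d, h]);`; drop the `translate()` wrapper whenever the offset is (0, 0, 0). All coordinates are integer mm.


translate([224, 278, 0]) cube([1084, 282, 25]);
translate([224, 411, 25]) cube([1084, 16, 416]);
translate([224, 278, 441]) cube([1084, 282, 25]);


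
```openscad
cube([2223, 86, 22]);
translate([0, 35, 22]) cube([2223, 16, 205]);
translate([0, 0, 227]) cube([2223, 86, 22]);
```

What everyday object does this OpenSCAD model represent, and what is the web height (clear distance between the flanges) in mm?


An I-beam. The web height is 205 mm.

Two wide flanges with a thin centred web — an I-beam. Overall 249 mm minus two 22 mm flanges gives a web of 249 − 2·22 = 205 mm.


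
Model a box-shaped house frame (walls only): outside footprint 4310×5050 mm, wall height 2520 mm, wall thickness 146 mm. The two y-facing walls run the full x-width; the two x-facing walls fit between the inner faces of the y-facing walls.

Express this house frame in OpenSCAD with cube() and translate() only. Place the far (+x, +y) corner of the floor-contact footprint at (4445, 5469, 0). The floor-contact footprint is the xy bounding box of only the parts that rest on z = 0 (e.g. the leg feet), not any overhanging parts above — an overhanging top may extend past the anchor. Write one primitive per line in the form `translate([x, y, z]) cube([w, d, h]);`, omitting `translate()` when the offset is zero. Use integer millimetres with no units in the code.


translate([135, 419, 0]) cube([4310, 146, 2520]);
translate([135, 5323, 0]) cube([4310, 146, 2520]);
translate([135, 565, 0]) cube([146, 4758, 2520]);
translate([4299, 565, 0]) cube([146, 4758, 2520]);


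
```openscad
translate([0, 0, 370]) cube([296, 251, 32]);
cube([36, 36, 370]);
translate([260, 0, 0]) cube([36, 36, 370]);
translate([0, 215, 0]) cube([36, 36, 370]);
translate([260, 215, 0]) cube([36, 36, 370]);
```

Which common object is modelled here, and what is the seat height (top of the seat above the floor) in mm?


A stool. The seat height is 402 mm.

A 296×251×32 slab at z = 370 on four corner posts — a stool. The seat top is 370 + 32 = 402 mm.


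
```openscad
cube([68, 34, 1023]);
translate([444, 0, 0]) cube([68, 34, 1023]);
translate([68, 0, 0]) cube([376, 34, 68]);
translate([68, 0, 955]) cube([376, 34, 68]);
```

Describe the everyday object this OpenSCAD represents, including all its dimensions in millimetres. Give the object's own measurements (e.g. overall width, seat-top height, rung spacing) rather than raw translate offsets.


A rectangular picture frame lying in the x–z plane (depth along y). The opening is 376 mm wide (x) by 887 mm tall (z), surrounded by a border 68 mm wide on all four sides. The frame is 34 mm deep and is made of two full-height vertical stiles with two horizontal rails fitted between them.


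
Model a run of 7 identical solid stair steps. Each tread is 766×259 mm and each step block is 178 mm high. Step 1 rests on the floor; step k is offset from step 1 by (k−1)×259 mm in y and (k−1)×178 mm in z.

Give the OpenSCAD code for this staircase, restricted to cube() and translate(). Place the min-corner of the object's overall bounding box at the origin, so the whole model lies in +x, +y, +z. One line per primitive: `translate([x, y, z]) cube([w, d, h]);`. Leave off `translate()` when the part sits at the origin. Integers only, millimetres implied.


cube([766, 259, 178]);
translate([0, 259, 178]) cube([766, 259, 178]);
translate([0, 518, 356]) cube([766, 259, 178]);
translate([0, 777, 534]) cube([766, 259, 178]);
translate([0, 1036, 712]) cube([766, 259, 178]);
translate([0, 1295, 890]) cube([766, 259, 178]);
translate([0, 1554, 1068]) cube([766, 259, 178]);


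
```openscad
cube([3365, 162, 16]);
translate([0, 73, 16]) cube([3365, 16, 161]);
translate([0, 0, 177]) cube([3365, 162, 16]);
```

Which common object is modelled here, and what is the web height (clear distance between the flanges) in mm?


An I-beam. The web height is 161 mm.

Two wide flanges with a thin centred web — an I-beam. Overall 193 mm minus two 16 mm flanges gives a web of 193 − 2·16 = 161 mm.


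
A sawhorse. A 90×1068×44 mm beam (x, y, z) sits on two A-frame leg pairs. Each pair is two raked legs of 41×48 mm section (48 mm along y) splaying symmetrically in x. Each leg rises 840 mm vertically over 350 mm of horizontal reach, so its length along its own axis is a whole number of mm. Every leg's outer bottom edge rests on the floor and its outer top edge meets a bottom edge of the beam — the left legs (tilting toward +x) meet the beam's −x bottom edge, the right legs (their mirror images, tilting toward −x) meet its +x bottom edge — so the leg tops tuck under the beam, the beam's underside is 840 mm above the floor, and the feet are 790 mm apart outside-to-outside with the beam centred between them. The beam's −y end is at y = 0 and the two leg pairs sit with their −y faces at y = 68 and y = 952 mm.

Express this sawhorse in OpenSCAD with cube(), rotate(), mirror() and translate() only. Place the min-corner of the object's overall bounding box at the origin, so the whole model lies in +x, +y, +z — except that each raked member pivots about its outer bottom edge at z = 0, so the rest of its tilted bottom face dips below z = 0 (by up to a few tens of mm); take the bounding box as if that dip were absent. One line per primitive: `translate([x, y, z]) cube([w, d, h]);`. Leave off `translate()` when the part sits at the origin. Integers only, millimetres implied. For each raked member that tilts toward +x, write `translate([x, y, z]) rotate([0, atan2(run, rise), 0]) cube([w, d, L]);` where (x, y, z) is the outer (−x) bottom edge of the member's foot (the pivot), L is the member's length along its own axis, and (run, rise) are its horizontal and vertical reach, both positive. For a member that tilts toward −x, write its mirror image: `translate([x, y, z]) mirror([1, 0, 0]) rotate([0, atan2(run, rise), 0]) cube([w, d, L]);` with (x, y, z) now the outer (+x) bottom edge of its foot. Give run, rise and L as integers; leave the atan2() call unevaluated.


translate([350, 0, 840]) cube([90, 1068, 44]);
translate([0, 68, 0]) rotate([0, atan2(350, 840), 0]) cube([41, 48, 910]);
translate([790, 68, 0]) mirror([1, 0, 0]) rotate([0, atan2(350, 840), 0]) cube([41, 48, 910]);
translate([0, 952, 0]) rotate([0, atan2(350, 840), 0]) cube([41, 48, 910]);
translate([790, 952, 0]) mirror([1, 0, 0]) rotate([0, atan2(350, 840), 0]) cube([41, 48, 910]);


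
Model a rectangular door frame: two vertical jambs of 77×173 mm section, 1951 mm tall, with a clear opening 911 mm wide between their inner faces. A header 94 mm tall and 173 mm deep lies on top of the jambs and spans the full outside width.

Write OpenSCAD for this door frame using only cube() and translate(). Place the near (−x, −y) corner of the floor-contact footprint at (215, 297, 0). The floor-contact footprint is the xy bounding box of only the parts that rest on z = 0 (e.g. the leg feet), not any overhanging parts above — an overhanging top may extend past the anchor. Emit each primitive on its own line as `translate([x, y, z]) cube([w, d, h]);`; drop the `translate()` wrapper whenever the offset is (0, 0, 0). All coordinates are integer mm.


translate([215, 297, 0]) cube([77, 173, 1951]);
translate([1203, 297, 0]) cube([77, 173, 1951]);
translate([215, 297, 1951]) cube([1065, 173, 94]);


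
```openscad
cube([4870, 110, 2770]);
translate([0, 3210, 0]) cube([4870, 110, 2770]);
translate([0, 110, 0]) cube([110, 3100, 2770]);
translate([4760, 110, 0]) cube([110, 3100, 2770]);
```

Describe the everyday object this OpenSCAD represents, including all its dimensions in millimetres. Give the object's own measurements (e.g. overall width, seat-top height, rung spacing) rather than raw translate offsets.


The wall frame of a small rectangular building: four walls, each 2770 mm tall and 110 mm thick, enclosing a footprint 4870 mm (x) by 3320 mm (y) outside-to-outside, with no floor or roof. The front and back walls (the −y and +y sides) span the full width; the two side walls fit between them.


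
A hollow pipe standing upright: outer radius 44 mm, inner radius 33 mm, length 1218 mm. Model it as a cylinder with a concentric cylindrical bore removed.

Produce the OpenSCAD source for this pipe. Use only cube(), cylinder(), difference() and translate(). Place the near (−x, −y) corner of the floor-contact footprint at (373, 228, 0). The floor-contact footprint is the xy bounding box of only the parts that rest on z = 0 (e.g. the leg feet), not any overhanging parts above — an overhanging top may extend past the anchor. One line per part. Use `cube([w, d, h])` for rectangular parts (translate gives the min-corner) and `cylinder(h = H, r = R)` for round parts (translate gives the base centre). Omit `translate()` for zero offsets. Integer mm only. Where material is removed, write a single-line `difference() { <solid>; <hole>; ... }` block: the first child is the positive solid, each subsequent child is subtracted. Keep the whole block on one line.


difference() { translate([417, 272, 0]) cylinder(h = 1218, r = 44); translate([417, 272, 0]) cylinder(h = 1218, r = 33); }


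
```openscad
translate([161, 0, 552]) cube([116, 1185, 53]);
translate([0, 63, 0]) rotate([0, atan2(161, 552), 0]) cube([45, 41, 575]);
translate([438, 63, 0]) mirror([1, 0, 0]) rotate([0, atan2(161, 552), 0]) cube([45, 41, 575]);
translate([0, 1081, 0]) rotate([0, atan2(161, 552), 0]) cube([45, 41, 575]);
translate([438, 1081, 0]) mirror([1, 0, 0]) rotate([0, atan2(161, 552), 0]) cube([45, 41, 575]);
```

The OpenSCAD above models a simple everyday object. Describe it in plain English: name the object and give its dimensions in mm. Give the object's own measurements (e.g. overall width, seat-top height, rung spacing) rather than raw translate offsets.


A sawhorse. A 116×1185×53 mm beam (x, y, z) sits on two A-frame leg pairs. Each pair is two raked legs of 45×41 mm section (41 mm along y) splaying symmetrically in x. Each leg rises 552 mm vertically over 161 mm of horizontal reach and is 575 mm long along its own axis. Every leg's outer bottom edge rests on the floor and its outer top edge meets a bottom edge of the beam — the left legs (tilting toward +x) meet the beam's −x bottom edge, the right legs (their mirror images, tilting toward −x) meet its +x bottom edge — so the leg tops tuck under the beam, the beam's underside is 552 mm above the floor, and the feet are 438 mm apart outside-to-outside with the beam centred between them. The two leg pairs are set in 63 mm from either end of the beam.


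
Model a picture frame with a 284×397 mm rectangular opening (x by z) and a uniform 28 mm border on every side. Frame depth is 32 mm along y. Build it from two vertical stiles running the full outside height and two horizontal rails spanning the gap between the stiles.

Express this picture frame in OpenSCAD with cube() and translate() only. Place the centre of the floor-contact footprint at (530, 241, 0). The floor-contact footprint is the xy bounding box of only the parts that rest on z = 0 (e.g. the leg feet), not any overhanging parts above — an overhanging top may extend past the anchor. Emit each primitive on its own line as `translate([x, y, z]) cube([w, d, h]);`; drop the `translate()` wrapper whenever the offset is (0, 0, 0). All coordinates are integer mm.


translate([360, 225, 0]) cube([28, 32, 453]);
translate([672, 225, 0]) cube([28, 32, 453]);
translate([388, 225, 0]) cube([284, 32, 28]);
translate([388, 225, 425]) cube([284, 32, 28]);


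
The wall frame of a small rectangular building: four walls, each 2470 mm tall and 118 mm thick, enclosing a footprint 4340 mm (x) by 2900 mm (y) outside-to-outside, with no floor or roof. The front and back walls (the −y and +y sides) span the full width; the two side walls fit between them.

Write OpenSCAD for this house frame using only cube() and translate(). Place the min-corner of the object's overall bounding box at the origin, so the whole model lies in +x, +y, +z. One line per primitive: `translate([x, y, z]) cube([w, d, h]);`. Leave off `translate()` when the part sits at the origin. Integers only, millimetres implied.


cube([4340, 118, 2470]);
translate([0, 2782, 0]) cube([4340, 118, 2470]);
translate([0, 118, 0]) cube([118, 2664, 2470]);
translate([4222, 118, 0]) cube([118, 2664, 2470]);


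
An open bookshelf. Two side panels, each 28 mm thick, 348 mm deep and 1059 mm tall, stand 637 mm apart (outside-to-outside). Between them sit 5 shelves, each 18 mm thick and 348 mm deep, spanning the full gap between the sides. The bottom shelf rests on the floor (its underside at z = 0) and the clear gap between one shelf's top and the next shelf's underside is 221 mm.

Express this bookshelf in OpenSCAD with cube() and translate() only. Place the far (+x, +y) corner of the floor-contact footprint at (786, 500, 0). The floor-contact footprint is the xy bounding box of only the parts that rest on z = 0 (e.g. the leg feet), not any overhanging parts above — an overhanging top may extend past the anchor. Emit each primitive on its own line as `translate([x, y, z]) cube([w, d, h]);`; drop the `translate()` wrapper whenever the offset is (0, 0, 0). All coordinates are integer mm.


translate([149, 152, 0]) cube([28, 348, 1059]);
translate([758, 152, 0]) cube([28, 348, 1059]);
translate([177, 152, 0]) cube([581, 348, 18]);
translate([177, 152, 239]) cube([581, 348, 18]);
translate([177, 152, 478]) cube([581, 348, 18]);
translate([177, 152, 717]) cube([581, 348, 18]);
translate([177, 152, 956]) cube([581, 348, 18]);


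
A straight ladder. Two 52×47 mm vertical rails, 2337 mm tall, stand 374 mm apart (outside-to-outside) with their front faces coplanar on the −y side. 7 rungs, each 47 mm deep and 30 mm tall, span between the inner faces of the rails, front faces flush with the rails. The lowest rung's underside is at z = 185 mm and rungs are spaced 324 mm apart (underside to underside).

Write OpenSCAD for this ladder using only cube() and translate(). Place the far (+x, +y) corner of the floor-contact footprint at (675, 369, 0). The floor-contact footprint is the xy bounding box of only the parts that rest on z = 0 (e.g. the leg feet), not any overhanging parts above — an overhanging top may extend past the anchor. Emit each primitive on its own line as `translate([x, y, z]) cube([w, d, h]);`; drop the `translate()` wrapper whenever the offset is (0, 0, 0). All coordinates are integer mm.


translate([301, 322, 0]) cube([52, 47, 2337]);
translate([623, 322, 0]) cube([52, 47, 2337]);
translate([353, 322, 185]) cube([270, 47, 30]);
translate([353, 322, 509]) cube([270, 47, 30]);
translate([353, 322, 833]) cube([270, 47, 30]);
translate([353, 322, 1157]) cube([270, 47, 30]);
translate([353, 322, 1481]) cube([270, 47, 30]);
translate([353, 322, 1805]) cube([270, 47, 30]);
translate([353, 322, 2129]) cube([270, 47, 30]);
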